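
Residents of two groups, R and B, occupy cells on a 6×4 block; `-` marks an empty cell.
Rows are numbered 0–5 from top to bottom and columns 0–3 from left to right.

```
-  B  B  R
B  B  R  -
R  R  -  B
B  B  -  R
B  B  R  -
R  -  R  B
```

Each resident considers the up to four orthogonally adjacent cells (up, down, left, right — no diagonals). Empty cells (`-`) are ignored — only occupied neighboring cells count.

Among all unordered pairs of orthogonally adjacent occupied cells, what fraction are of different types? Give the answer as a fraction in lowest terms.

Scan each occupied cell's neighbors to the right and below so each pair is counted once.
From row 0: 2 unlike of 4 pairs (running 2/4).
From row 1: 3 unlike of 4 pairs (running 5/8).
From row 2: 3 unlike of 4 pairs (running 8/12).
From row 3: 0 unlike of 3 pairs (running 8/15).
From row 4: 2 unlike of 4 pairs (running 10/19).
From row 5: 1 unlike of 1 pairs (running 11/20).
Total adjacent occupied pairs: 20; unlike-type pairs: 11.
11/20 is already in lowest terms.

11/20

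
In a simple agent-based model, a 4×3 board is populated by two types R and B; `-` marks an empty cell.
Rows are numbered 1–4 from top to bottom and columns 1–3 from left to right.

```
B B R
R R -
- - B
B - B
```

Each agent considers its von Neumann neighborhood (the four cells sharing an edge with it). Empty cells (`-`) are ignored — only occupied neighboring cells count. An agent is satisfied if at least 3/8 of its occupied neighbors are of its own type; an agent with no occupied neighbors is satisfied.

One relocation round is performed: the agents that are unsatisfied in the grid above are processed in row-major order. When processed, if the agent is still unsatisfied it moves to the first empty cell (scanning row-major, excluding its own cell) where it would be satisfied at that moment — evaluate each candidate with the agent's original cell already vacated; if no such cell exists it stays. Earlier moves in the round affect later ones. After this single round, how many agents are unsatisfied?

Initially unsatisfied (in order): (1,2), (1,3).
  (1,2) → (3,1).
  (1,3): now satisfied by earlier moves; stays.
Resulting grid:
B - R
R R -
B - B
B - B
Unsatisfied now: (1,1), (2,1).

2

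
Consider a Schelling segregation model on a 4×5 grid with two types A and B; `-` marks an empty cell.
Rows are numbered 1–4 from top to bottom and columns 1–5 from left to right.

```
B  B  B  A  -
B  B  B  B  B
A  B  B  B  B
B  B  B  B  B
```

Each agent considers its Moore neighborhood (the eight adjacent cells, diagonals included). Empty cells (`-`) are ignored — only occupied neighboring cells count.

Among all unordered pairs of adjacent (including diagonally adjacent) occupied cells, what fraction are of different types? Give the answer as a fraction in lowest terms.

Scan each occupied cell's neighbors to the right and below (and the two forward diagonals) so each pair is counted once.
Row 1: B(1,1)–B(1,2)= B(1,1)–B(2,1)= B(1,1)–B(2,2)= B(1,2)–B(1,3)= B(1,2)–B(2,2)= B(1,2)–B(2,3)= B(1,2)–B(2,1)= B(1,3)–A(1,4)≠ B(1,3)–B(2,3)= B(1,3)–B(2,4)= B(1,3)–B(2,2)= A(1,4)–B(2,4)≠ A(1,4)–B(2,5)≠ A(1,4)–B(2,3)≠  → 4/14 unlike.
Row 2: B(2,1)–B(2,2)= B(2,1)–A(3,1)≠ B(2,1)–B(3,2)= B(2,2)–B(2,3)= B(2,2)–B(3,2)= B(2,2)–B(3,3)= B(2,2)–A(3,1)≠ B(2,3)–B(2,4)= B(2,3)–B(3,3)= B(2,3)–B(3,4)= B(2,3)–B(3,2)= B(2,4)–B(2,5)= B(2,4)–B(3,4)= B(2,4)–B(3,5)= B(2,4)–B(3,3)= B(2,5)–B(3,5)= B(2,5)–B(3,4)=  → 2/17 unlike.
Row 3: A(3,1)–B(3,2)≠ A(3,1)–B(4,1)≠ A(3,1)–B(4,2)≠ B(3,2)–B(3,3)= B(3,2)–B(4,2)= B(3,2)–B(4,3)= B(3,2)–B(4,1)= B(3,3)–B(3,4)= B(3,3)–B(4,3)= B(3,3)–B(4,4)= B(3,3)–B(4,2)= B(3,4)–B(3,5)= B(3,4)–B(4,4)= B(3,4)–B(4,5)= B(3,4)–B(4,3)= B(3,5)–B(4,5)= B(3,5)–B(4,4)=  → 3/17 unlike.
Row 4: B(4,1)–B(4,2)= B(4,2)–B(4,3)= B(4,3)–B(4,4)= B(4,4)–B(4,5)=  → 0/4 unlike.
Total adjacent occupied pairs: 52; unlike-type pairs: 9.
9/52 is already in lowest terms.

9/52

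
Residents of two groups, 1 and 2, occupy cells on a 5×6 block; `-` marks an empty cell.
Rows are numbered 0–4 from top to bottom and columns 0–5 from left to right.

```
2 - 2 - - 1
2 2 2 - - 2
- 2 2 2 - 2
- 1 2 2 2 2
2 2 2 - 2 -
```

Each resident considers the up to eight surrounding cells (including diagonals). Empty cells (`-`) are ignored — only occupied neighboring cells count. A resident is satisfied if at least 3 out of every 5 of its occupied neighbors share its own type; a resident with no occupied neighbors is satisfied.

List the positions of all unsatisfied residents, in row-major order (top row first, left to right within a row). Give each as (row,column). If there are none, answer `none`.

(0,5), (1,5), (3,1), (4,0)

Row 0: (0,0)2 2/2 ok · (0,2)2 2/2 ok · (0,5)1 0/1 unhappy
Row 1: (1,0)2 3/3 ok · (1,1)2 6/6 ok · (1,2)2 5/5 ok · (1,5)2 1/2 unhappy
Row 2: (2,1)2 5/6 ok · (2,2)2 6/7 ok · (2,3)2 5/5 ok · (2,5)2 3/3 ok
Row 3: (3,1)1 0/6 unhappy · (3,2)2 6/7 ok · (3,3)2 6/6 ok · (3,4)2 5/5 ok · (3,5)2 3/3 ok
Row 4: (4,0)2 1/2 unhappy · (4,1)2 3/4 ok · (4,2)2 3/4 ok · (4,4)2 3/3 ok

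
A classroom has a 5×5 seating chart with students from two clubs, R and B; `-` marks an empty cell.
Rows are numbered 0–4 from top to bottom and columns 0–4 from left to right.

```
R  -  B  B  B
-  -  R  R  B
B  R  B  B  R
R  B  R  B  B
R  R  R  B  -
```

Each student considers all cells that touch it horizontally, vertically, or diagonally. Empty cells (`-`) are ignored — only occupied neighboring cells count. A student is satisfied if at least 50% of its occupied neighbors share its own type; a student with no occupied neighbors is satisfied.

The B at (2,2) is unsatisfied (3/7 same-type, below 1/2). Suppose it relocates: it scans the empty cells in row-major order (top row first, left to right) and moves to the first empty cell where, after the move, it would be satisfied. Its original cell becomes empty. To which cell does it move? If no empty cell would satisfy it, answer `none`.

(4,4)

Vacating (2,2). Empty cells in order:
  (0,1): 1/3 same-type → still unsatisfied.
  (1,0): 1/3 same-type → still unsatisfied.
  (1,1): 2/5 same-type → still unsatisfied.
  (4,4): 3/3 same-type → satisfied — stop here.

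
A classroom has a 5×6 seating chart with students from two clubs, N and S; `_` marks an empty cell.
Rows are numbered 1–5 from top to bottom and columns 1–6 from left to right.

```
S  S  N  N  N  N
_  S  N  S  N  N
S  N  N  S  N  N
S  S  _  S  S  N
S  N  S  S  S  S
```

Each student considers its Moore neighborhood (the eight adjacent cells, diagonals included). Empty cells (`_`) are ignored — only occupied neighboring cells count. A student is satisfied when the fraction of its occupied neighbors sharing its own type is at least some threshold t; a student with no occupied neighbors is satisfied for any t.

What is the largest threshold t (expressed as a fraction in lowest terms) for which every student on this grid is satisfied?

Row 1: (1,1)S 2/2 · (1,2)S 2/4 · (1,3)N 2/5 · (1,4)N 4/5 · (1,5)N 4/5 · (1,6)N 3/3
Row 2: (2,2)S 3/7 · (2,3)N 4/8 · (2,4)S 1/8 · (2,5)N 6/8 · (2,6)N 5/5
Row 3: (3,1)S 3/4 · (3,2)N 2/6 · (3,3)N 2/7 · (3,4)S 3/7 · (3,5)N 4/8 · (3,6)N 4/5
Row 4: (4,1)S 3/5 · (4,2)S 4/7 · (4,4)S 5/7 · (4,5)S 5/8 · (4,6)N 2/5
Row 5: (5,1)S 2/3 · (5,2)N 0/4 · (5,3)S 3/4 · (5,4)S 4/4 · (5,5)S 4/5 · (5,6)S 2/3
The smallest same-type fraction is 0/4 at (5,2), which reduces to 0/1. Any threshold above that leaves this student unsatisfied.

0/1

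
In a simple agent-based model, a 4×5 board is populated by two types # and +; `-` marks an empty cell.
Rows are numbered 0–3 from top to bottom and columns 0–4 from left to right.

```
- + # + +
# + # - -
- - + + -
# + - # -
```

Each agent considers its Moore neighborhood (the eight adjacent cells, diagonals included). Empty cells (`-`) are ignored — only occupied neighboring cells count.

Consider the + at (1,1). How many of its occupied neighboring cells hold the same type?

2

Occupied neighbors of (1,1): (0,1)=+, (0,2)=#, (1,0)=#, (1,2)=#, (2,2)=+.
Same type (+): 2 of 5.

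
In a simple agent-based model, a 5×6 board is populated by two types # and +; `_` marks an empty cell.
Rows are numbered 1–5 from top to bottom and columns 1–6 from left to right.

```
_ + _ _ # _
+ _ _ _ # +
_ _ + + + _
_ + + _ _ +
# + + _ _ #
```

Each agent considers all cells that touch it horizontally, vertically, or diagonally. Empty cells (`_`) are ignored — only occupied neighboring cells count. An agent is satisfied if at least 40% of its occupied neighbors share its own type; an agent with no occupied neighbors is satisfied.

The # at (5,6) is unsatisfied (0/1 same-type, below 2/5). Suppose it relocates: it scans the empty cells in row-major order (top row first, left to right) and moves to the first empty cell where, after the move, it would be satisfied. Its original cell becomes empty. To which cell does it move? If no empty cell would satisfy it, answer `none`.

(1,4)

Vacating (5,6). Empty cells in order:
  (1,1): 0/2 same-type → still unsatisfied.
  (1,3): 0/1 same-type → still unsatisfied.
  (1,4): 2/2 same-type → satisfied — stop here.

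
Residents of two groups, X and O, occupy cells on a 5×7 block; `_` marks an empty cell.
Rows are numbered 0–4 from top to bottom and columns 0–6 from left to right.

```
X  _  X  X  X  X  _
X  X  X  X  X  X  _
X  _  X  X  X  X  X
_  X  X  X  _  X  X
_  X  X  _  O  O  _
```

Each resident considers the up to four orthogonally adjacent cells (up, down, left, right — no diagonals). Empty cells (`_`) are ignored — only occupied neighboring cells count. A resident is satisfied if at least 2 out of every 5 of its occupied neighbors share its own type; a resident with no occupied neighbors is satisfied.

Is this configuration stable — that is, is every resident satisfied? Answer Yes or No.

Yes

(0,0)X 1/1 ok
(0,2)X 2/2 ok
(0,3)X 3/3 ok
(0,4)X 3/3 ok
(0,5)X 2/2 ok
(1,0)X 3/3 ok
(1,1)X 2/2 ok
(1,2)X 4/4 ok
(1,3)X 4/4 ok
(1,4)X 4/4 ok
(1,5)X 3/3 ok
(2,0)X 1/1 ok
(2,2)X 3/3 ok
(2,3)X 4/4 ok
(2,4)X 3/3 ok
(2,5)X 4/4 ok
(2,6)X 2/2 ok
(3,1)X 2/2 ok
(3,2)X 4/4 ok
(3,3)X 2/2 ok
(3,5)X 2/3 ok
(3,6)X 2/2 ok
(4,1)X 2/2 ok
(4,2)X 2/2 ok
(4,4)O 1/1 ok
(4,5)O 1/2 ok
All meet the threshold, so the configuration is stable.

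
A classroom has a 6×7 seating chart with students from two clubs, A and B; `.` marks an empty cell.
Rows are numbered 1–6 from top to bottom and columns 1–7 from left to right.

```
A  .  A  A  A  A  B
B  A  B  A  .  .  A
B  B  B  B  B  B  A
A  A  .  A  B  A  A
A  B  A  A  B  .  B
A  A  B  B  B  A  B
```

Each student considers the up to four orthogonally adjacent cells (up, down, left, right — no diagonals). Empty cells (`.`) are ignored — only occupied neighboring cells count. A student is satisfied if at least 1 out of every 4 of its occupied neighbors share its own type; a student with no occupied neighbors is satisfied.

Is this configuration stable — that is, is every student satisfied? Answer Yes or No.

(1,1)A 0/1 unhappy
(1,3)A 1/2 ok
(1,4)A 3/3 ok
(1,5)A 2/2 ok
(1,6)A 1/2 ok
(1,7)B 0/2 unhappy
(2,1)B 1/3 ok
(2,2)A 0/3 unhappy
(2,3)B 1/4 ok
(2,4)A 1/3 ok
(2,7)A 1/2 ok
(3,1)B 2/3 ok
(3,2)B 2/4 ok
(3,3)B 3/3 ok
(3,4)B 2/4 ok
(3,5)B 3/3 ok
(3,6)B 1/3 ok
(3,7)A 2/3 ok
(4,1)A 2/3 ok
(4,2)A 1/3 ok
(4,4)A 1/3 ok
(4,5)B 2/4 ok
(4,6)A 1/3 ok
(4,7)A 2/3 ok
(5,1)A 2/3 ok
(5,2)B 0/4 unhappy
(5,3)A 1/3 ok
(5,4)A 2/4 ok
(5,5)B 2/3 ok
(5,7)B 1/2 ok
(6,1)A 2/2 ok
(6,2)A 1/3 ok
(6,3)B 1/3 ok
(6,4)B 2/3 ok
(6,5)B 2/3 ok
(6,6)A 0/2 unhappy
(6,7)B 1/2 ok
For instance (1,1) has only 0/1 same-type neighbors, below 1/4.

No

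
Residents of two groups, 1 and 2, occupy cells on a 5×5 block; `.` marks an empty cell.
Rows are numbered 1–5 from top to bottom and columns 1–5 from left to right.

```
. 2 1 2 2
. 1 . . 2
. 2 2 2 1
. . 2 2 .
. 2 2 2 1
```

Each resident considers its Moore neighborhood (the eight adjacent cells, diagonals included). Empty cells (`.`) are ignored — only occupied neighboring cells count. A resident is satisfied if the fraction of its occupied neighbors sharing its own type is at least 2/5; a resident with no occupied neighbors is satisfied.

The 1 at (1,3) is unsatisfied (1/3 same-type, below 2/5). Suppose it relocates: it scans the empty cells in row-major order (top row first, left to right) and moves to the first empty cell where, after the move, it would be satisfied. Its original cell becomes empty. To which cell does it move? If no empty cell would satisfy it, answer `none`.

(1,1)

Vacating (1,3). Empty cells in order:
  (1,1): 1/2 same-type → satisfied — stop here.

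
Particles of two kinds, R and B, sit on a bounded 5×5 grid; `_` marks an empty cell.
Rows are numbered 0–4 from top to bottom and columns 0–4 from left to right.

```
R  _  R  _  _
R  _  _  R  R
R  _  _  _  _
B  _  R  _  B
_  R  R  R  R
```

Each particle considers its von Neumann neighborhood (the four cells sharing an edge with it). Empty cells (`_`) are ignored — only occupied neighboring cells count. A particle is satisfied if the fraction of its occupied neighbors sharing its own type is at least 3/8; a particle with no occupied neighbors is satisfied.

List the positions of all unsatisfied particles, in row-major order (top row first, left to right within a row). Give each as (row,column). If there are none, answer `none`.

(3,0), (3,4)

(0,0)R 1/1 ✓
(0,2)R 0/0 ✓
(1,0)R 2/2 ✓
(1,3)R 1/1 ✓
(1,4)R 1/1 ✓
(2,0)R 1/2 ✓
(3,0)B 0/1 ✗
(3,2)R 1/1 ✓
(3,4)B 0/1 ✗
(4,1)R 1/1 ✓
(4,2)R 3/3 ✓
(4,3)R 2/2 ✓
(4,4)R 1/2 ✓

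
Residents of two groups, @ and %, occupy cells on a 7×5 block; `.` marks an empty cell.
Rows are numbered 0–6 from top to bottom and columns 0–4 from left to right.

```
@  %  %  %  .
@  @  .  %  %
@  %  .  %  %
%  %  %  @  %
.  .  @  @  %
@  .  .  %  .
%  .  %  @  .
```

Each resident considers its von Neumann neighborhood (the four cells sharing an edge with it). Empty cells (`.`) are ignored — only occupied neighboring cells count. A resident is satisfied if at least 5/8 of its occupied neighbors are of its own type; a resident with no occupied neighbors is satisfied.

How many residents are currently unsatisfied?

16

(0,0)@ 1/2 not
(0,1)% 1/3 not
(0,2)% 2/2 satisfied
(0,3)% 2/2 satisfied
(1,0)@ 3/3 satisfied
(1,1)@ 1/3 not
(1,3)% 3/3 satisfied
(1,4)% 2/2 satisfied
(2,0)@ 1/3 not
(2,1)% 1/3 not
(2,3)% 2/3 satisfied
(2,4)% 3/3 satisfied
(3,0)% 1/2 not
(3,1)% 3/3 satisfied
(3,2)% 1/3 not
(3,3)@ 1/4 not
(3,4)% 2/3 satisfied
(4,2)@ 1/2 not
(4,3)@ 2/4 not
(4,4)% 1/2 not
(5,0)@ 0/1 not
(5,3)% 0/2 not
(6,0)% 0/1 not
(6,2)% 0/1 not
(6,3)@ 0/2 not
Unsatisfied: (0,0), (0,1), (1,1), (2,0), (2,1), (3,0), (3,2), (3,3), (4,2), (4,3), (4,4), (5,0), (5,3), (6,0), (6,2), (6,3) — 16 in total.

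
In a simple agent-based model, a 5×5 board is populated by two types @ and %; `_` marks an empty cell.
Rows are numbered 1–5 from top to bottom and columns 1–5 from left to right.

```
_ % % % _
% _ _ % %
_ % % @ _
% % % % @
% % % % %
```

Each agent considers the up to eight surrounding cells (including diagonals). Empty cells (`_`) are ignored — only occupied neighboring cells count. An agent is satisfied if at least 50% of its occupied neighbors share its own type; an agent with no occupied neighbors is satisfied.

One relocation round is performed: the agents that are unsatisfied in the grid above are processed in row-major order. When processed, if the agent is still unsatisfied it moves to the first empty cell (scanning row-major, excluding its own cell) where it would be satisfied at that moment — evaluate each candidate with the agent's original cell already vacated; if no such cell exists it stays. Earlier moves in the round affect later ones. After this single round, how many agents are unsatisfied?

2

Initially unsatisfied (in order): (3,4), (4,5).
  (3,4): no empty cell satisfies it; stays.
  (4,5): no empty cell satisfies it; stays.
Resulting grid:
_ % % % _
% _ _ % %
_ % % @ _
% % % % @
% % % % %
Unsatisfied now: (3,4), (4,5).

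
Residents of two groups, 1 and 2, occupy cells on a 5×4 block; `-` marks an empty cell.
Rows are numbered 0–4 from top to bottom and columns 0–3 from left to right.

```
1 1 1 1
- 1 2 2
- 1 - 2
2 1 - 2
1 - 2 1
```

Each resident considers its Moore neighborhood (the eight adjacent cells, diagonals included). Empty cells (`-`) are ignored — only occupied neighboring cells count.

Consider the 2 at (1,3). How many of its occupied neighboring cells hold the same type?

2

Occupied neighbors of (1,3): (0,2)=1, (0,3)=1, (1,2)=2, (2,3)=2.
Same type (2): 2 of 4.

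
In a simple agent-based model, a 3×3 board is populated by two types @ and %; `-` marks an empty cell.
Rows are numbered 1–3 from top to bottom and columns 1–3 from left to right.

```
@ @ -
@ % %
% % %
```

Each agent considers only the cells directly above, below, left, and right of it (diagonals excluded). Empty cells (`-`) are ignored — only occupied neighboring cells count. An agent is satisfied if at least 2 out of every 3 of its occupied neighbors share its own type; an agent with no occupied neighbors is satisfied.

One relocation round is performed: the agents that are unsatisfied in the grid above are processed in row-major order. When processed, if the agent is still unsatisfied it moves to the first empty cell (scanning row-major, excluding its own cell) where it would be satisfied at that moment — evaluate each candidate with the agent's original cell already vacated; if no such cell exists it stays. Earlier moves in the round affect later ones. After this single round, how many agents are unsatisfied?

Initially unsatisfied (in order): (1,2), (2,1), (2,2), (3,1).
  (1,2): no empty cell satisfies it; stays.
  (2,1): no empty cell satisfies it; stays.
  (2,2): no empty cell satisfies it; stays.
  (3,1): no empty cell satisfies it; stays.
Resulting grid:
@ @ -
@ % %
% % %
Unsatisfied now: (1,2), (2,1), (2,2), (3,1).

4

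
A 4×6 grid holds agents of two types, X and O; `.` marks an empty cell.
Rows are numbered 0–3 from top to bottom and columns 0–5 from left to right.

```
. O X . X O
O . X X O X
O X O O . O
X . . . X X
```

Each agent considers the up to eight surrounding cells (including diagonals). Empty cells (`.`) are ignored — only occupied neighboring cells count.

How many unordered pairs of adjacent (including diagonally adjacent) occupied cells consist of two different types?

Scan each occupied cell's neighbors to the right and below (and the two forward diagonals) so each pair is counted once.
From row 0: 5 unlike of 11 pairs (running 5/11).
From row 1: 8 unlike of 13 pairs (running 13/24).
From row 2: 6 unlike of 8 pairs (running 19/32).
From row 3: 0 unlike of 1 pairs (running 19/33).
Total adjacent occupied pairs: 33; unlike-type pairs: 19.

19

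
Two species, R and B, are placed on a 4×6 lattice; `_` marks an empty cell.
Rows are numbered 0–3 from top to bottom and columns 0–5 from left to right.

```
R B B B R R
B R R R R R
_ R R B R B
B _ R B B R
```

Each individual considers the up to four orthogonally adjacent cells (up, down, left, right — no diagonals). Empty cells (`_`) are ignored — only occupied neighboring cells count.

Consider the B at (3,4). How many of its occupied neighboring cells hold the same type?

1

Occupied neighbors of (3,4): (2,4)=R, (3,3)=B, (3,5)=R.
Same type (B): 1 of 3.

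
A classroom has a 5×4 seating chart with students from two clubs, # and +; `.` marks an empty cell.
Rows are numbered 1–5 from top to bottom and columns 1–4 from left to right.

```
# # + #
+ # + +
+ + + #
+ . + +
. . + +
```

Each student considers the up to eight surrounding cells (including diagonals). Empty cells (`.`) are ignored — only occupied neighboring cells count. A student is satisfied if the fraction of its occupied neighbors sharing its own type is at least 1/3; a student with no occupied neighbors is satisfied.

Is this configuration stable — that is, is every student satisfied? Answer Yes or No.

No

Row 1: (1,1)# 2/3 satisfied · (1,2)# 2/5 satisfied · (1,3)+ 2/5 satisfied · (1,4)# 0/3 not
Row 2: (2,1)+ 2/5 satisfied · (2,2)# 2/8 not · (2,3)+ 4/8 satisfied · (2,4)+ 3/5 satisfied
Row 3: (3,1)+ 3/4 satisfied · (3,2)+ 6/7 satisfied · (3,3)+ 5/7 satisfied · (3,4)# 0/5 not
Row 4: (4,1)+ 2/2 satisfied · (4,3)+ 5/6 satisfied · (4,4)+ 4/5 satisfied
Row 5: (5,3)+ 3/3 satisfied · (5,4)+ 3/3 satisfied
For instance (1,4) has only 0/3 same-type neighbors, below 1/3.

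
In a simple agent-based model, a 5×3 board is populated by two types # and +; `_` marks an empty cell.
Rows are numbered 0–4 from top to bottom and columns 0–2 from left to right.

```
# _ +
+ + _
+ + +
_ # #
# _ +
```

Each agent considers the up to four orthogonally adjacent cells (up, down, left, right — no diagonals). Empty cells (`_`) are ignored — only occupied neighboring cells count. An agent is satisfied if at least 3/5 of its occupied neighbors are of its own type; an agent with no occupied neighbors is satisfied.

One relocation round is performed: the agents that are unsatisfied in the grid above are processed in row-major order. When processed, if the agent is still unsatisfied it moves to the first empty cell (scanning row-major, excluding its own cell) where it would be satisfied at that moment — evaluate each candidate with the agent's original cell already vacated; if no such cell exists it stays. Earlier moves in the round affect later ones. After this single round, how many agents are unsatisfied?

Initially unsatisfied (in order): (0,0), (2,2), (3,1), (3,2), (4,2).
  (0,0) → (3,0).
  (2,2) → (0,0).
  (3,1): now satisfied by earlier moves; stays.
  (3,2) → (4,1).
  (4,2) → (0,1).
Resulting grid:
+ + +
+ + _
+ + _
# # _
# # _
All satisfied now.

0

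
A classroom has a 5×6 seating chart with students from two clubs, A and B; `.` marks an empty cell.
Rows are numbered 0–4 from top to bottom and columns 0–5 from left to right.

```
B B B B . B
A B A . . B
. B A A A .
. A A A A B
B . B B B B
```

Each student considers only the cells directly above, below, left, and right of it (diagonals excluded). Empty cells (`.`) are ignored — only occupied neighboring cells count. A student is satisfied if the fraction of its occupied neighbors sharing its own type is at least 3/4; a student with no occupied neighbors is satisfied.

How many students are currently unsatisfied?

12

(0,0)B 1/2 unhappy
(0,1)B 3/3 ok
(0,2)B 2/3 unhappy
(0,3)B 1/1 ok
(0,5)B 1/1 ok
(1,0)A 0/2 unhappy
(1,1)B 2/4 unhappy
(1,2)A 1/3 unhappy
(1,5)B 1/1 ok
(2,1)B 1/3 unhappy
(2,2)A 3/4 ok
(2,3)A 3/3 ok
(2,4)A 2/2 ok
(3,1)A 1/2 unhappy
(3,2)A 3/4 ok
(3,3)A 3/4 ok
(3,4)A 2/4 unhappy
(3,5)B 1/2 unhappy
(4,0)B 0/0 ok
(4,2)B 1/2 unhappy
(4,3)B 2/3 unhappy
(4,4)B 2/3 unhappy
(4,5)B 2/2 ok
Unsatisfied: (0,0), (0,2), (1,0), (1,1), (1,2), (2,1), (3,1), (3,4), (3,5), (4,2), (4,3), (4,4) — 12 in total.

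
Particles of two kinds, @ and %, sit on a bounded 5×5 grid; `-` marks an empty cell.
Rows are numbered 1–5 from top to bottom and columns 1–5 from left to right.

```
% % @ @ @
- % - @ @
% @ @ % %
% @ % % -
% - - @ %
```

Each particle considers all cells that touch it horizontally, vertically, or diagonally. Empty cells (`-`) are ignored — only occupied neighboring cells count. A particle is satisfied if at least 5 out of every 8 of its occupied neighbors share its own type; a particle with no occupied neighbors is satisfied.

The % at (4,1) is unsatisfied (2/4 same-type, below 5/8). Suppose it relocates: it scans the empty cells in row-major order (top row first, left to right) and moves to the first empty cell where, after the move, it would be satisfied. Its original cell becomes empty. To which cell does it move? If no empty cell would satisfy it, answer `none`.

Vacating (4,1). Empty cells in order:
  (2,1): 4/5 same-type → satisfied — stop here.

(2,1)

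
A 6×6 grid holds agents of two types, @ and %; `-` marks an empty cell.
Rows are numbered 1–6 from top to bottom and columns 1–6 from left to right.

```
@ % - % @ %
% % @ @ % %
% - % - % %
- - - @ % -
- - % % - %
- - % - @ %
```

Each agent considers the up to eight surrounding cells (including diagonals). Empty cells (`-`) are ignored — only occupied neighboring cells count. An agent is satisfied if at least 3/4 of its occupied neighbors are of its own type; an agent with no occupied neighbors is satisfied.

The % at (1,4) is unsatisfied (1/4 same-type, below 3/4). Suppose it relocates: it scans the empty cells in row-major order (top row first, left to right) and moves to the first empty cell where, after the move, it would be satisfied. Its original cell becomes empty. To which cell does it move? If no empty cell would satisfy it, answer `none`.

(3,2)

Vacating (1,4). Empty cells in order:
  (1,3): 2/4 same-type → still unsatisfied.
  (3,2): 4/5 same-type → satisfied — stop here.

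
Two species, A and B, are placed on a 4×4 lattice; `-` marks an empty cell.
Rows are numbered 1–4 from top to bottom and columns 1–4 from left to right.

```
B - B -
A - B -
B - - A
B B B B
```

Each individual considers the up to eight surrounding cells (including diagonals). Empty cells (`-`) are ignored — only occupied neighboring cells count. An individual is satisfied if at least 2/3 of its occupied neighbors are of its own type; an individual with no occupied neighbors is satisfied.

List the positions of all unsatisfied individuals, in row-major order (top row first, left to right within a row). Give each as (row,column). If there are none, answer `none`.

Row 1: (1,1)B 0/1 unhappy · (1,3)B 1/1 ok
Row 2: (2,1)A 0/2 unhappy · (2,3)B 1/2 unhappy
Row 3: (3,1)B 2/3 ok · (3,4)A 0/3 unhappy
Row 4: (4,1)B 2/2 ok · (4,2)B 3/3 ok · (4,3)B 2/3 ok · (4,4)B 1/2 unhappy

(1,1), (2,1), (2,3), (3,4), (4,4)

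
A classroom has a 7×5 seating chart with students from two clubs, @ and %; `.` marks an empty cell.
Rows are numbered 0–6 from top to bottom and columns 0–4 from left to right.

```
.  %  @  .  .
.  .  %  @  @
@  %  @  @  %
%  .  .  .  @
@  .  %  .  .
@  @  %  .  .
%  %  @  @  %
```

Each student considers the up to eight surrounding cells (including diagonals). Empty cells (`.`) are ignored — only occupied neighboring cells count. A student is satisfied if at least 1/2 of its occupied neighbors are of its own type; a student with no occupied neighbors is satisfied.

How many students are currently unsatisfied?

11

(0,1)% 1/2 ok
(0,2)@ 1/3 unhappy
(1,2)% 2/6 unhappy
(1,3)@ 4/6 ok
(1,4)@ 2/3 ok
(2,0)@ 0/2 unhappy
(2,1)% 2/4 ok
(2,2)@ 2/4 ok
(2,3)@ 4/6 ok
(2,4)% 0/4 unhappy
(3,0)% 1/3 unhappy
(3,4)@ 1/2 ok
(4,0)@ 2/3 ok
(4,2)% 1/2 ok
(5,0)@ 2/4 ok
(5,1)@ 3/7 unhappy
(5,2)% 2/5 unhappy
(6,0)% 1/3 unhappy
(6,1)% 2/5 unhappy
(6,2)@ 2/4 ok
(6,3)@ 1/3 unhappy
(6,4)% 0/1 unhappy
Unsatisfied: (0,2), (1,2), (2,0), (2,4), (3,0), (5,1), (5,2), (6,0), (6,1), (6,3), (6,4) — 11 in total.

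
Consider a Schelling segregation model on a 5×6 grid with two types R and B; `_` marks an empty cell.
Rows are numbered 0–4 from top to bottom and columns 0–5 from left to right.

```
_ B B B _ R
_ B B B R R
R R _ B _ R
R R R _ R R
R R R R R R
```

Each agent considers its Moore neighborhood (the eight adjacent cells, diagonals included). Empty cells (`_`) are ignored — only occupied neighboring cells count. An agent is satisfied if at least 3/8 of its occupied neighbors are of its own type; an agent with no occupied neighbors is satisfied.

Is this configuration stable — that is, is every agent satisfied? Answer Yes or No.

Yes

Row 0: (0,1)B 3/3 ok · (0,2)B 5/5 ok · (0,3)B 3/4 ok · (0,5)R 2/2 ok
Row 1: (1,1)B 3/5 ok · (1,2)B 6/7 ok · (1,3)B 4/5 ok · (1,4)R 3/6 ok · (1,5)R 3/3 ok
Row 2: (2,0)R 3/4 ok · (2,1)R 4/6 ok · (2,3)B 2/5 ok · (2,5)R 4/4 ok
Row 3: (3,0)R 5/5 ok · (3,1)R 7/7 ok · (3,2)R 5/6 ok · (3,4)R 5/6 ok · (3,5)R 4/4 ok
Row 4: (4,0)R 3/3 ok · (4,1)R 5/5 ok · (4,2)R 4/4 ok · (4,3)R 4/4 ok · (4,4)R 4/4 ok · (4,5)R 3/3 ok
All meet the threshold, so the configuration is stable.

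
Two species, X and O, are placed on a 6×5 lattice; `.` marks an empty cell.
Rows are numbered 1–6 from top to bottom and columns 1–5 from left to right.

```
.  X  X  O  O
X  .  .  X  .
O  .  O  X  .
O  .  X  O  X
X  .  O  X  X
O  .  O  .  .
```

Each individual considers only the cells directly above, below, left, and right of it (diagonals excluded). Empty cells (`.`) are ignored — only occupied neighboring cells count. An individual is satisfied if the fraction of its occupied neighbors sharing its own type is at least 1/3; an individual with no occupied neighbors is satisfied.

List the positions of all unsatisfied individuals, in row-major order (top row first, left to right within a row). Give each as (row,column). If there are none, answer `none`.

(1,2)X 1/1 satisfied
(1,3)X 1/2 satisfied
(1,4)O 1/3 satisfied
(1,5)O 1/1 satisfied
(2,1)X 0/1 not
(2,4)X 1/2 satisfied
(3,1)O 1/2 satisfied
(3,3)O 0/2 not
(3,4)X 1/3 satisfied
(4,1)O 1/2 satisfied
(4,3)X 0/3 not
(4,4)O 0/4 not
(4,5)X 1/2 satisfied
(5,1)X 0/2 not
(5,3)O 1/3 satisfied
(5,4)X 1/3 satisfied
(5,5)X 2/2 satisfied
(6,1)O 0/1 not
(6,3)O 1/1 satisfied

(2,1), (3,3), (4,3), (4,4), (5,1), (6,1)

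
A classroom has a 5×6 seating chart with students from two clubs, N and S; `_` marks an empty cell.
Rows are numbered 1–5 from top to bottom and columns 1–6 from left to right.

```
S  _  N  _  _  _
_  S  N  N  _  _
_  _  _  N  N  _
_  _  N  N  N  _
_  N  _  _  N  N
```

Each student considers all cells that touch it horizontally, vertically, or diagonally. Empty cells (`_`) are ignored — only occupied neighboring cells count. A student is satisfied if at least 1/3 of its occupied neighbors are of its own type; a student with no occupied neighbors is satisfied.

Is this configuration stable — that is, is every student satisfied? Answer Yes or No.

Row 1: (1,1)S 1/1 satisfied · (1,3)N 2/3 satisfied
Row 2: (2,2)S 1/3 satisfied · (2,3)N 3/4 satisfied · (2,4)N 4/4 satisfied
Row 3: (3,4)N 6/6 satisfied · (3,5)N 4/4 satisfied
Row 4: (4,3)N 3/3 satisfied · (4,4)N 5/5 satisfied · (4,5)N 5/5 satisfied
Row 5: (5,2)N 1/1 satisfied · (5,5)N 3/3 satisfied · (5,6)N 2/2 satisfied
All meet the threshold, so the configuration is stable.

Yes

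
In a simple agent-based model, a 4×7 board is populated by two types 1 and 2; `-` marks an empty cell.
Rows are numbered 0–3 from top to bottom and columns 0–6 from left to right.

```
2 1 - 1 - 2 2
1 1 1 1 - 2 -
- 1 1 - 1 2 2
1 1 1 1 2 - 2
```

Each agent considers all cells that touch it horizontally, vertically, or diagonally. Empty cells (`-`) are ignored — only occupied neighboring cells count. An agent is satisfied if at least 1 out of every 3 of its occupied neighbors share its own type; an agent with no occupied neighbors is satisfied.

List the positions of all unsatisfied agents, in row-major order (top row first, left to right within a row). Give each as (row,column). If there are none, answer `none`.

(0,0)

(0,0)2 0/3 ✗
(0,1)1 3/4 ✓
(0,3)1 2/2 ✓
(0,5)2 2/2 ✓
(0,6)2 2/2 ✓
(1,0)1 3/4 ✓
(1,1)1 5/6 ✓
(1,2)1 6/6 ✓
(1,3)1 4/4 ✓
(1,5)2 4/5 ✓
(2,1)1 7/7 ✓
(2,2)1 7/7 ✓
(2,4)1 2/5 ✓
(2,5)2 4/5 ✓
(2,6)2 3/3 ✓
(3,0)1 2/2 ✓
(3,1)1 4/4 ✓
(3,2)1 4/4 ✓
(3,3)1 3/4 ✓
(3,4)2 1/3 ✓
(3,6)2 2/2 ✓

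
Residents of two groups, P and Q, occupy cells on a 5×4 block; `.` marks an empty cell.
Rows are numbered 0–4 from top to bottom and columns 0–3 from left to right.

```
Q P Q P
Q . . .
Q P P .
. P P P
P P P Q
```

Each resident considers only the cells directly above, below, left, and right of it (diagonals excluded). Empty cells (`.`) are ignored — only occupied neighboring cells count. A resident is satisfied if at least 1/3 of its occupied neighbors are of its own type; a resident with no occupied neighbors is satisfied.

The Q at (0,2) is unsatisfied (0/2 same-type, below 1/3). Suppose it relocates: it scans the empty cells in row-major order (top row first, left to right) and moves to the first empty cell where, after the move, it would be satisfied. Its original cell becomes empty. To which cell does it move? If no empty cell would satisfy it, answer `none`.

(1,1)

Vacating (0,2). Empty cells in order:
  (1,1): 1/3 same-type → satisfied — stop here.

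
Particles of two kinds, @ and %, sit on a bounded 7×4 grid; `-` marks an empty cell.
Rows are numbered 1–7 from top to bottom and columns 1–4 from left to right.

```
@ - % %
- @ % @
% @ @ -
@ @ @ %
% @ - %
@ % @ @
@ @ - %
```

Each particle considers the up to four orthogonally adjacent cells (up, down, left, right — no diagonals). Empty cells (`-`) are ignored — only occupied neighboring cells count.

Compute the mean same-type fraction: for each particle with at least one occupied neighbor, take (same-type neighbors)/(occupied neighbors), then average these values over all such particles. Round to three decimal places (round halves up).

0.439

(1,1)@ — no occupied neighbors
(1,3)% 2/2
(1,4)% 1/2
(2,2)@ 1/2
(2,3)% 1/4
(2,4)@ 0/2
(3,1)% 0/2
(3,2)@ 3/4
(3,3)@ 2/3
(4,1)@ 1/3
(4,2)@ 4/4
(4,3)@ 2/3
(4,4)% 1/2
(5,1)% 0/3
(5,2)@ 1/3
(5,4)% 1/2
(6,1)@ 1/3
(6,2)% 0/4
(6,3)@ 1/2
(6,4)@ 1/3
(7,1)@ 2/2
(7,2)@ 1/2
(7,4)% 0/1
Sum over 22 particles: 2/2 + 1/2 + 1/2 + 1/4 + 0/2 + 0/2 + 3/4 + 2/3 + 1/3 + 4/4 + 2/3 + 1/2 + 0/3 + 1/3 + 1/2 + 1/3 + 0/4 + 1/2 + 1/3 + 2/2 + 1/2 + 0/1 = 29/3; mean = 29/3 ÷ 22 = 29/66 = 0.439393… → 0.439.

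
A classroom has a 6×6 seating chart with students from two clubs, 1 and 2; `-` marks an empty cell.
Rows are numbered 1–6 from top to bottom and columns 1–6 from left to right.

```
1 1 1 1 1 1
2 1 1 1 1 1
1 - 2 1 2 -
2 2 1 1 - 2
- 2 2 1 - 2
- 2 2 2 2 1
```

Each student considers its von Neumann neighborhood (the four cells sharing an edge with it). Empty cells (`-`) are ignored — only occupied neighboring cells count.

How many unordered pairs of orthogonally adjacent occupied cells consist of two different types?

Scan each occupied cell's neighbors to the right and below so each pair is counted once.
From row 1: 1 unlike of 11 pairs (running 1/11).
From row 2: 4 unlike of 9 pairs (running 5/20).
From row 3: 4 unlike of 5 pairs (running 9/25).
From row 4: 2 unlike of 7 pairs (running 11/32).
From row 5: 3 unlike of 6 pairs (running 14/38).
From row 6: 1 unlike of 4 pairs (running 15/42).
Total adjacent occupied pairs: 42; unlike-type pairs: 15.

15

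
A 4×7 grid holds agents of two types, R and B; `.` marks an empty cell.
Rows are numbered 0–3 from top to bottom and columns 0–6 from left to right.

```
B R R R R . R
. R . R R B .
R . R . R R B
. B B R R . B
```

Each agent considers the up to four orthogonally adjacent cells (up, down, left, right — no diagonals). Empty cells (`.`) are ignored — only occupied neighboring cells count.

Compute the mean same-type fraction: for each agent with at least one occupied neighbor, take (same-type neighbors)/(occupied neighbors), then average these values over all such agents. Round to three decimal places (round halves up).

(0,0)B 0/1
(0,1)R 2/3
(0,2)R 2/2
(0,3)R 3/3
(0,4)R 2/2
(0,6)R — no occupied neighbors
(1,1)R 1/1
(1,3)R 2/2
(1,4)R 3/4
(1,5)B 0/2
(2,0)R — no occupied neighbors
(2,2)R 0/1
(2,4)R 3/3
(2,5)R 1/3
(2,6)B 1/2
(3,1)B 1/1
(3,2)B 1/3
(3,3)R 1/2
(3,4)R 2/2
(3,6)B 1/1
Sum over 18 agents: 0/1 + 2/3 + 2/2 + 3/3 + 2/2 + 1/1 + 2/2 + 3/4 + 0/2 + 0/1 + 3/3 + 1/3 + 1/2 + 1/1 + 1/3 + 1/2 + 2/2 + 1/1 = 145/12; mean = 145/12 ÷ 18 = 145/216 = 0.671296… → 0.671.

0.671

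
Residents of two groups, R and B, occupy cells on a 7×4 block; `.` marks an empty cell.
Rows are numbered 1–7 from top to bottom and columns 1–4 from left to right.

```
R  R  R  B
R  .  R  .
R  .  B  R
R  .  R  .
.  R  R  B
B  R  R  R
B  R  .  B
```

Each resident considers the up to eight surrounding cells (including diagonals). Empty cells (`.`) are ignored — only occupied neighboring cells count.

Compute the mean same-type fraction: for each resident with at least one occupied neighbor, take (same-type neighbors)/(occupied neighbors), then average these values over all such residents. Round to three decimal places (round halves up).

0.579

(1,1)R 2/2
(1,2)R 4/4
(1,3)R 2/3
(1,4)B 0/2
(2,1)R 3/3
(2,3)R 3/5
(3,1)R 2/2
(3,3)B 0/3
(3,4)R 2/3
(4,1)R 2/2
(4,3)R 3/5
(5,2)R 5/6
(5,3)R 5/6
(5,4)B 0/4
(6,1)B 1/4
(6,2)R 4/6
(6,3)R 5/7
(6,4)R 2/4
(7,1)B 1/3
(7,2)R 2/4
(7,4)B 0/2
Sum over 21 residents: 2/2 + 4/4 + 2/3 + 0/2 + 3/3 + 3/5 + 2/2 + 0/3 + 2/3 + 2/2 + 3/5 + 5/6 + 5/6 + 0/4 + 1/4 + 4/6 + 5/7 + 2/4 + 1/3 + 2/4 + 0/2 = 1703/140; mean = 1703/140 ÷ 21 = 1703/2940 = 0.579251… → 0.579.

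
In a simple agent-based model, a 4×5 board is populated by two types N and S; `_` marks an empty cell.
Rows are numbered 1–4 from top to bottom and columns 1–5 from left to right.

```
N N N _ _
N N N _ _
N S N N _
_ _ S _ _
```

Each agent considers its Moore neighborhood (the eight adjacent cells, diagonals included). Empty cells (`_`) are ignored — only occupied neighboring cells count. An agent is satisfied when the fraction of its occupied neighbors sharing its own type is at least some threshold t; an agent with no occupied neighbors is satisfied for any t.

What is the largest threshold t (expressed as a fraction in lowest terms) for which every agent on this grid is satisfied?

1/6

Row 1: (1,1)N 3/3 · (1,2)N 5/5 · (1,3)N 3/3
Row 2: (2,1)N 4/5 · (2,2)N 7/8 · (2,3)N 5/6
Row 3: (3,1)N 2/3 · (3,2)S 1/6 · (3,3)N 3/5 · (3,4)N 2/3
Row 4: (4,3)S 1/3
The smallest same-type fraction is 1/6 at (3,2), which reduces to 1/6. Any threshold above that leaves this agent unsatisfied.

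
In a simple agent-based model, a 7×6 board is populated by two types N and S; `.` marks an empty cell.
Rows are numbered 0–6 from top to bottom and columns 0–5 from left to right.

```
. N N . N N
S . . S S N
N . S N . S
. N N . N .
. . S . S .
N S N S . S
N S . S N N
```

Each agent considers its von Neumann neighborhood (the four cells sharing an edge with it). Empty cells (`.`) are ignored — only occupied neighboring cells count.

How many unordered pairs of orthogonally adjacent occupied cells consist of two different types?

16

Scan each occupied cell's neighbors to the right and below so each pair is counted once.
From row 0: 1 unlike of 4 pairs (running 1/4).
From row 1: 4 unlike of 5 pairs (running 5/9).
From row 2: 2 unlike of 2 pairs (running 7/11).
From row 3: 2 unlike of 3 pairs (running 9/14).
From row 4: 1 unlike of 1 pairs (running 10/15).
From row 5: 4 unlike of 7 pairs (running 14/22).
From row 6: 2 unlike of 3 pairs (running 16/25).
Total adjacent occupied pairs: 25; unlike-type pairs: 16.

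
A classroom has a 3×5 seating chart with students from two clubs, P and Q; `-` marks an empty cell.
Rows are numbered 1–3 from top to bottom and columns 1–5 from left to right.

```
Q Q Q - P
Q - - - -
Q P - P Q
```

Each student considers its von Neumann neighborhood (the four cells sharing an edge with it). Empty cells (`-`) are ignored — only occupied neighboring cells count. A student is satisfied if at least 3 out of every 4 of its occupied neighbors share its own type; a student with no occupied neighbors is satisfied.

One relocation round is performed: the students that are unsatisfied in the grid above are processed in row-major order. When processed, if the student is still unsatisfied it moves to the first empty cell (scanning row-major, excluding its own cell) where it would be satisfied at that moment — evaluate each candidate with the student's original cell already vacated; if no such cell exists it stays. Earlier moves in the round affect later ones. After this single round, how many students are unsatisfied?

1

Initially unsatisfied (in order): (3,1), (3,2), (3,4), (3,5).
  (3,1) → (2,3).
  (3,2): now satisfied by earlier moves; stays.
  (3,4): no empty cell satisfies it; stays.
  (3,5) → (2,2).
Resulting grid:
Q Q Q - P
Q Q Q - -
- P - P -
Unsatisfied now: (3,2).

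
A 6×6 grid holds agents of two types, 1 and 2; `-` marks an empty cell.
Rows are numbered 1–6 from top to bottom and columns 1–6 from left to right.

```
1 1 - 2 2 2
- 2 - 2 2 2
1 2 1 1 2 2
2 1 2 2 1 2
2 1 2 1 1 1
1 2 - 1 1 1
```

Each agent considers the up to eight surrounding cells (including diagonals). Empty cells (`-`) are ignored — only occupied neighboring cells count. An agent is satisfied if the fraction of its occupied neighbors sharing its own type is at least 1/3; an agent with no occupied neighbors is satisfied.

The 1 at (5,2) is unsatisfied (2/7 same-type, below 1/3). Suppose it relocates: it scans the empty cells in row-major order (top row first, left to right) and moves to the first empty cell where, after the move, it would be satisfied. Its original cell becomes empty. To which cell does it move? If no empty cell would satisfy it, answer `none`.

(2,1)

Vacating (5,2). Empty cells in order:
  (1,3): 1/4 same-type → still unsatisfied.
  (2,1): 3/5 same-type → satisfied — stop here.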